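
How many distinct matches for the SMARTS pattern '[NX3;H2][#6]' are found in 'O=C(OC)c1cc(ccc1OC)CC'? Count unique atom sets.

[NX3;H2][#6] is the SMARTS for a primary amine: a trivalent nitrogen with two H attached to carbon.
No fragment in the molecule satisfies every constraint, giving 0 matches.

0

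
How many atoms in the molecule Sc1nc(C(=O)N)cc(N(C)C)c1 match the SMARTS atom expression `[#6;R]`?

The query [#6;R] means: carbon that is part of a ring.
Check the 13 heavy atoms by environment: 1× n (aromatic, in 6-ring) → no; 5× c (aromatic, in 6-ring) → match; 3× C (acyclic) → no; 1× O (acyclic) → no; 2× N (acyclic) → no; 1× S (acyclic) → no.
That gives 5 matching atoms.

5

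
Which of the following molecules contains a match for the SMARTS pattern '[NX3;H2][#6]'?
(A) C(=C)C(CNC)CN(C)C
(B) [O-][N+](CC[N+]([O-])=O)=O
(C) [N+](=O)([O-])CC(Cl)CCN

[NX3;H2][#6] describes a trivalent nitrogen with two H attached to carbon (a primary amine).
(A) has a dimethylamino group (-N(CH3)2) but the nitrogen has H0, not H2.
(B) has a nitro group (-[N+](=O)[O-]) but the nitrogen is [N+] with no H, not NX3H2.
(C) contains a primary amino group (-NH2), which satisfies every atom and bond constraint.
So the answer is (C).

C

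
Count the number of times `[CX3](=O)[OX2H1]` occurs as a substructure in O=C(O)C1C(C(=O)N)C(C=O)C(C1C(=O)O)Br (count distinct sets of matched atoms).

2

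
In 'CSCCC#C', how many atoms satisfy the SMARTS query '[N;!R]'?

0

Check the 6 heavy atoms by environment: 5× C (acyclic) → no; 1× S (acyclic) → no.
No environment satisfies the query, so 0 matching atoms.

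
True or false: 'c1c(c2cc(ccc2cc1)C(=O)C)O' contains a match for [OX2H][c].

The pattern [OX2H][c] describes a hydroxyl oxygen attached to an aromatic carbon — a phenol.
The molecule carries a hydroxyl group (-OH), whose atoms satisfy every constraint of the query, so the pattern matches.

True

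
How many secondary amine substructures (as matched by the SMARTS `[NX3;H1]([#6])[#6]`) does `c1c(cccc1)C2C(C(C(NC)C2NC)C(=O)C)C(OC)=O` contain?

2

[NX3;H1]([#6])[#6] is the SMARTS for a secondary amine: a trivalent nitrogen with one H, bonded to two carbons.
The molecule carries 2 separate instances of an N-methylamino group (-NHCH3) meeting every constraint; each maps to a distinct set of atoms, giving 2 matches.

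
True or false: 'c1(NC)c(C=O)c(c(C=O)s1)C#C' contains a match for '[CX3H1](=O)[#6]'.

The pattern [CX3H1](=O)[#6] describes an sp2 carbon with one H, double-bonded to O and single-bonded to carbon — an aldehyde.
The molecule carries an aldehyde (-CHO), whose atoms satisfy every constraint of the query, so the pattern matches.

True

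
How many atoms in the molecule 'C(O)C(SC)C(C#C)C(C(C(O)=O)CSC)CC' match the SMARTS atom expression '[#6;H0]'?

The query [#6;H0] means: any carbon with no attached hydrogen.
Check the 18 heavy atoms by environment: 3× C (H2) → no; 5× C (H1) → no; 2× C (H0) → match; 2× S (H0) → no; 3× C (H3) → no; 2× O (H1) → no; 1× O (H0) → no.
That gives 2 matching atoms.

2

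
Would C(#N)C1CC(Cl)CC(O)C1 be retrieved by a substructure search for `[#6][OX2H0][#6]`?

No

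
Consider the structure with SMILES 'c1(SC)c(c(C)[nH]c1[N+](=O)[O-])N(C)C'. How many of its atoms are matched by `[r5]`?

5

The query [r5] means: r5 matches atoms in a five-membered ring.
Check the 14 heavy atoms by environment: 1× n (aromatic, in 5-ring) → match; 4× c (aromatic, in 5-ring) → match; 1× N (acyclic) → no; 4× C (acyclic) → no; 1× N (charge +1, acyclic) → no; 1× O (charge -1, acyclic) → no; 1× O (acyclic) → no; 1× S (acyclic) → no.
Summing the matching environments: 1 + 4 = 5 matching atoms.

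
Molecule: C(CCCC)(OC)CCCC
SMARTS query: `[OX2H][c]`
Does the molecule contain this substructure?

No

The pattern [OX2H][c] describes a hydroxyl oxygen attached to an aromatic carbon — a phenol.
The closest candidate here is a methoxy ether (-OCH3), but the oxygen has H0, not H1. No other fragment satisfies the full query, so there is no match.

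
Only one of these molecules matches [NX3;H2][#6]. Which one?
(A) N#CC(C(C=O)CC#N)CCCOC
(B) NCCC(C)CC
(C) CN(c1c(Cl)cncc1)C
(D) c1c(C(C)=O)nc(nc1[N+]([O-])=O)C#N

B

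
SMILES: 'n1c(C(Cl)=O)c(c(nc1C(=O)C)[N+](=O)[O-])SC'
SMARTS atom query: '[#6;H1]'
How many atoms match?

0

The query [#6;H1] means: any carbon bearing exactly one hydrogen.
Check the 17 heavy atoms by environment: 2× n (aromatic, H0) → no; 4× c (aromatic, H0) → no; 1× S (H0) → no; 2× C (H3) → no; 1× N (charge +1, H0) → no; 1× O (charge -1, H0) → no; 3× O (H0) → no; 2× C (H0) → no; 1× Cl (H0) → no.
No environment satisfies the query, so 0 matching atoms.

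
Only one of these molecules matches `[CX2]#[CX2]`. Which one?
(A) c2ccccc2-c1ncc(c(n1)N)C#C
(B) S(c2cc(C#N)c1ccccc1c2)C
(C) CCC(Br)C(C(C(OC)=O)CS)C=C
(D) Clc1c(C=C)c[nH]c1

A

[CX2]#[CX2] describes a carbon-carbon triple bond (an alkyne).
(A) contains an ethynyl group (-C#CH), which satisfies every atom and bond constraint.
(B) has a nitrile (-C#N) but the triple bond is C#N, not C#C.
(C) has a vinyl group (-CH=CH2) but the C=C is a double bond; both carbons are CX3, not CX2.
(D) has a vinyl group (-CH=CH2) but the C=C is a double bond; both carbons are CX3, not CX2.
So the answer is (A).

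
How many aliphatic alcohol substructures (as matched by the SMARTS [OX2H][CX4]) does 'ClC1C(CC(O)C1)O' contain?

2

[OX2H][CX4] is the SMARTS for an aliphatic alcohol: a hydroxyl oxygen bound to an sp3 (X4) carbon.
The molecule carries 2 separate instances of a hydroxyl group (-OH) meeting every constraint; each maps to a distinct set of atoms, giving 2 matches.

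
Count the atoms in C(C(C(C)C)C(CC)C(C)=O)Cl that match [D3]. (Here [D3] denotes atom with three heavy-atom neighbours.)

4

Check the 12 heavy atoms by environment: 2× C (D2) → no; 4× C (D3) → match; 4× C (D1) → no; 1× Cl (D1) → no; 1× O (D1) → no.
That gives 4 matching atoms.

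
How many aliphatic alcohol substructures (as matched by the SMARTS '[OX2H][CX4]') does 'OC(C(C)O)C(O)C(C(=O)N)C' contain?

3

[OX2H][CX4] is the SMARTS for an aliphatic alcohol: a hydroxyl oxygen bound to an sp3 (X4) carbon.
The molecule carries 3 separate instances of a hydroxyl group (-OH) meeting every constraint; each maps to a distinct set of atoms, giving 3 matches.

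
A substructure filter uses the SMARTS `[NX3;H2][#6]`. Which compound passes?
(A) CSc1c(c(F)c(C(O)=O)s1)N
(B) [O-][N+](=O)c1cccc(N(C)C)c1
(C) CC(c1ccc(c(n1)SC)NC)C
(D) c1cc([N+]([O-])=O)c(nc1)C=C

A

[NX3;H2][#6] describes a trivalent nitrogen with two H attached to carbon (a primary amine).
(A) contains a primary amino group (-NH2), which satisfies every atom and bond constraint.
(B) has a dimethylamino group (-N(CH3)2) but the nitrogen has H0, not H2.
(C) has an N-methylamino group (-NHCH3) but the nitrogen bears two carbons and only one H (H1), not H2.
(D) has a nitro group (-[N+](=O)[O-]) but the nitrogen is [N+] with no H, not NX3H2.
So the answer is (A).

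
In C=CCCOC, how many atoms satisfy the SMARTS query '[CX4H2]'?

2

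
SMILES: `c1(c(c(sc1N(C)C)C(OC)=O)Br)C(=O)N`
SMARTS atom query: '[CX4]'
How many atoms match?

The query [CX4] means: C with X4: aliphatic carbon with exactly 4 total connections (bonds + H).
Check the 16 heavy atoms by environment: 1× s (aromatic, X2) → no; 4× c (aromatic, X3) → no; 2× C (X3) → no; 2× O (X1) → no; 1× O (X2) → no; 3× C (X4) → match; 2× N (X3) → no; 1× Br (X1) → no.
That gives 3 matching atoms.

3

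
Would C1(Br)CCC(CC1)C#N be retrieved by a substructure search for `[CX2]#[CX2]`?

The pattern [CX2]#[CX2] describes a carbon-carbon triple bond — an alkyne.
The closest candidate here is a nitrile (-C#N), but the triple bond is C#N, not C#C. No other fragment satisfies the full query, so there is no match.

No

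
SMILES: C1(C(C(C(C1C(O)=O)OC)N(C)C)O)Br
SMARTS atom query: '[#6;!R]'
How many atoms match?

4

The query [#6;!R] means: carbon not in any ring.
Check the 15 heavy atoms by environment: 5× C (in 5-ring) → no; 4× C (acyclic) → match; 4× O (acyclic) → no; 1× Br (acyclic) → no; 1× N (acyclic) → no.
That gives 4 matching atoms.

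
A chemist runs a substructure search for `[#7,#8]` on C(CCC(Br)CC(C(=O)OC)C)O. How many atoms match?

The query [#7,#8] means: nitrogen or oxygen (comma = OR).
Check the 13 heavy atoms by environment: 9× C → no; 1× Br → no; 3× O → match.
That gives 3 matching atoms.

3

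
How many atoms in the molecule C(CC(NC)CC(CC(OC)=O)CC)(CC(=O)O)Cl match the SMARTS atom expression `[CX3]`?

Check the 19 heavy atoms by environment: 11× C (X4) → no; 2× C (X3) → match; 2× O (X1) → no; 2× O (X2) → no; 1× N (X3) → no; 1× Cl (X1) → no.
That gives 2 matching atoms.

2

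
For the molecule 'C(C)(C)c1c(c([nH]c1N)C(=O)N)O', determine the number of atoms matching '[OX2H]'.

1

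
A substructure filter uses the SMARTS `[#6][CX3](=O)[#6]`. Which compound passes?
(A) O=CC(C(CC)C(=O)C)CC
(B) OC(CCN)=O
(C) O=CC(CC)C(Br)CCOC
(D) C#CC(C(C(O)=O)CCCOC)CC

[#6][CX3](=O)[#6] describes a carbonyl carbon (no H) flanked by two carbons (a ketone).
(A) contains an acetyl/ketone group (-C(=O)CH3), which satisfies every atom and bond constraint.
(B) has a carboxylic acid group (-C(=O)OH) but one neighbour of the carbonyl carbon is O, not C.
(C) has an aldehyde (-CHO) but the carbonyl carbon has H1, so it is not flanked by two carbons.
(D) has a carboxylic acid group (-C(=O)OH) but one neighbour of the carbonyl carbon is O, not C.
So the answer is (A).

A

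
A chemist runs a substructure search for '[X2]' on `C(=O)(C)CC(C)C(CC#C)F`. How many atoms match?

2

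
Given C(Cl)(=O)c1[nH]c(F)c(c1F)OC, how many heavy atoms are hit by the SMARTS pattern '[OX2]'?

1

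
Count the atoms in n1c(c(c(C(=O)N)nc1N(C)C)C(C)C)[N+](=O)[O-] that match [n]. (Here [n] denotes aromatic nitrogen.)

The query [n] means: lowercase n matches aromatic nitrogen only.
Check the 18 heavy atoms by environment: 2× n (aromatic) → match; 4× c (aromatic) → no; 6× C → no; 2× O → no; 2× N → no; 1× N (charge +1) → no; 1× O (charge -1) → no.
That gives 2 matching atoms.

2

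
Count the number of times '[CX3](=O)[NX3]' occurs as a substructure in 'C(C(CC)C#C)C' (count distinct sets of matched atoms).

[CX3](=O)[NX3] is the SMARTS for an amide: a carbonyl carbon bonded to a trivalent nitrogen.
No fragment in the molecule satisfies every constraint, giving 0 matches.

0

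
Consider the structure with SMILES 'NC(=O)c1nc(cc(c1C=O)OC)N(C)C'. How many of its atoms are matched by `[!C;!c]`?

6

The query [!C;!c] means: neither aliphatic nor aromatic carbon — same as [!#6].
Check the 16 heavy atoms by environment: 1× n (aromatic) → match; 5× c (aromatic) → no; 2× N → match; 5× C → no; 3× O → match.
Summing the matching environments: 1 + 2 + 3 = 6 matching atoms.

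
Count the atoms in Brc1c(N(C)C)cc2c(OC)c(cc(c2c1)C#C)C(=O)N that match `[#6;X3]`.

11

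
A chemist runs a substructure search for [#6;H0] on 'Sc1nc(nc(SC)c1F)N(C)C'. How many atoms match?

Check the 13 heavy atoms by environment: 2× n (aromatic, H0) → no; 4× c (aromatic, H0) → match; 1× S (H0) → no; 3× C (H3) → no; 1× F (H0) → no; 1× N (H0) → no; 1× S (H1) → no.
That gives 4 matching atoms.

4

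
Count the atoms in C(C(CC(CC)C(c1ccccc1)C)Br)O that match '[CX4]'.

8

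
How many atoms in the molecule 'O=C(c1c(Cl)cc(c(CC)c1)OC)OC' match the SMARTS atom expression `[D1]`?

5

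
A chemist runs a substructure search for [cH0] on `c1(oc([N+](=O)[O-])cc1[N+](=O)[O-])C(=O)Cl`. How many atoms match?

Check the 14 heavy atoms by environment: 1× o (aromatic, H0) → no; 3× c (aromatic, H0) → match; 1× c (aromatic, H1) → no; 1× C (H0) → no; 3× O (H0) → no; 1× Cl (H0) → no; 2× N (charge +1, H0) → no; 2× O (charge -1, H0) → no.
That gives 3 matching atoms.

3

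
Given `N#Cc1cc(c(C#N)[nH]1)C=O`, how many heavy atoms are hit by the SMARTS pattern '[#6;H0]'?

5

The query [#6;H0] means: any carbon with no attached hydrogen.
Check the 11 heavy atoms by environment: 1× n (aromatic, H1) → no; 3× c (aromatic, H0) → match; 1× c (aromatic, H1) → no; 2× C (H0) → match; 2× N (H0) → no; 1× C (H1) → no; 1× O (H0) → no.
Summing the matching environments: 3 + 2 = 5 matching atoms.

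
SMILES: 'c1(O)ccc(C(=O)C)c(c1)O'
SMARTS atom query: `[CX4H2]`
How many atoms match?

The query [CX4H2] means: sp3 carbon (X4) with exactly two hydrogens.
Check the 11 heavy atoms by environment: 3× c (aromatic, H0, X3) → no; 3× c (aromatic, H1, X3) → no; 1× C (H0, X3) → no; 1× O (H0, X1) → no; 1× C (H3, X4) → no; 2× O (H1, X2) → no.
No environment satisfies the query, so 0 matching atoms.

0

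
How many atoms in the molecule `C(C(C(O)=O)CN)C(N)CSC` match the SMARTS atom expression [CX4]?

6

Check the 12 heavy atoms by environment: 6× C (X4) → match; 2× N (X3) → no; 1× S (X2) → no; 1× C (X3) → no; 1× O (X1) → no; 1× O (X2) → no.
That gives 6 matching atoms.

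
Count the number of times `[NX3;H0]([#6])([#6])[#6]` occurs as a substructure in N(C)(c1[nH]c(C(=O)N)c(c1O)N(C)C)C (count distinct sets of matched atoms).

2

[NX3;H0]([#6])([#6])[#6] is the SMARTS for a tertiary amine: a trivalent nitrogen with no H, bonded to three carbons.
The molecule carries 2 separate instances of a dimethylamino group (-N(CH3)2) meeting every constraint; each maps to a distinct set of atoms, giving 2 matches.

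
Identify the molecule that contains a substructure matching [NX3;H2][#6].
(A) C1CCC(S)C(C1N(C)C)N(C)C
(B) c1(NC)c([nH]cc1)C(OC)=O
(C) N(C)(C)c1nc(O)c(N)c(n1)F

[NX3;H2][#6] describes a trivalent nitrogen with two H attached to carbon (a primary amine).
(A) has a dimethylamino group (-N(CH3)2) but the nitrogen has H0, not H2.
(B) has an N-methylamino group (-NHCH3) but the nitrogen bears two carbons and only one H (H1), not H2.
(C) contains a primary amino group (-NH2), which satisfies every atom and bond constraint.
So the answer is (C).

C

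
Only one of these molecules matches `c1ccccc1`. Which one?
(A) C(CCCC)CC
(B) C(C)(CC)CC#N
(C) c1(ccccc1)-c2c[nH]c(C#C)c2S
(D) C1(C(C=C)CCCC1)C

C

c1ccccc1 describes six aromatic carbons in a ring (a benzene ring).
(A) has a methyl group (-CH3) but no six-membered all-carbon aromatic ring is present.
(B) has a methyl group (-CH3) but no six-membered all-carbon aromatic ring is present.
(C) contains a phenyl ring, which satisfies every atom and bond constraint.
(D) has a methyl group (-CH3) but no six-membered all-carbon aromatic ring is present.
So the answer is (C).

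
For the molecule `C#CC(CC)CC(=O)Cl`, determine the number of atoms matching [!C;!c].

The query [!C;!c] means: neither aliphatic nor aromatic carbon — same as [!#6].
Check the 9 heavy atoms by environment: 7× C → no; 1× O → match; 1× Cl → match.
Summing the matching environments: 1 + 1 = 2 matching atoms.

2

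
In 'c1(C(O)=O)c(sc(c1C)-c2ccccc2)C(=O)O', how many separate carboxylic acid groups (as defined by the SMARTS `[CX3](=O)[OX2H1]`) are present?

2

[CX3](=O)[OX2H1] is the SMARTS for a carboxylic acid: an sp2 carbon double-bonded to O and single-bonded to an -OH oxygen.
The molecule carries 2 separate instances of a carboxylic acid group (-C(=O)OH) meeting every constraint; each maps to a distinct set of atoms, giving 2 matches.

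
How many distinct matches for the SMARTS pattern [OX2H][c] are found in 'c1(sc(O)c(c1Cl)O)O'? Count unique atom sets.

3

[OX2H][c] is the SMARTS for a phenol: a hydroxyl oxygen attached to an aromatic carbon.
The molecule carries 3 separate instances of a hydroxyl group (-OH) meeting every constraint; each maps to a distinct set of atoms, giving 3 matches.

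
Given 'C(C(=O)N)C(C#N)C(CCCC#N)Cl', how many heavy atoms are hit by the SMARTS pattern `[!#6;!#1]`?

5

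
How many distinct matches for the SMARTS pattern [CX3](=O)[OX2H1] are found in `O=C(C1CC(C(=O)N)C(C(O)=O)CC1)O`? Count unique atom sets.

[CX3](=O)[OX2H1] is the SMARTS for a carboxylic acid: an sp2 carbon double-bonded to O and single-bonded to an -OH oxygen.
The molecule carries 2 separate instances of a carboxylic acid group (-C(=O)OH) meeting every constraint; each maps to a distinct set of atoms, giving 2 matches.

2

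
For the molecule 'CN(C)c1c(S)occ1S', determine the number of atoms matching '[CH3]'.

2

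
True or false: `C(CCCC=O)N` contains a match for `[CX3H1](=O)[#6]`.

True

The pattern [CX3H1](=O)[#6] describes an sp2 carbon with one H, double-bonded to O and single-bonded to carbon — an aldehyde.
The molecule carries an aldehyde (-CHO), whose atoms satisfy every constraint of the query, so the pattern matches.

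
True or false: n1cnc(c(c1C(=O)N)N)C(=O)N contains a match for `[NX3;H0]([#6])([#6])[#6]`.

False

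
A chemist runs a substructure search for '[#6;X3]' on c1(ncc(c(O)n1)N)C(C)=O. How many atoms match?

5

The query [#6;X3] means: any carbon (aromatic or not) with three total connections.
Check the 11 heavy atoms by environment: 2× n (aromatic, X2) → no; 4× c (aromatic, X3) → match; 1× N (X3) → no; 1× C (X3) → match; 1× O (X1) → no; 1× C (X4) → no; 1× O (X2) → no.
Summing the matching environments: 4 + 1 = 5 matching atoms.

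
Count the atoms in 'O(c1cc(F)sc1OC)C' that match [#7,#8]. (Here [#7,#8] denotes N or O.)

2

Check the 10 heavy atoms by environment: 1× s (aromatic) → no; 4× c (aromatic) → no; 1× F → no; 2× O → match; 2× C → no.
That gives 2 matching atoms.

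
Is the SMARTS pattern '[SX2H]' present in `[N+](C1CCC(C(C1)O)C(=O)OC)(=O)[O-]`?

No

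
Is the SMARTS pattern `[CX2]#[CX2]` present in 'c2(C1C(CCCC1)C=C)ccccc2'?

The pattern [CX2]#[CX2] describes a carbon-carbon triple bond — an alkyne.
The closest candidate here is a vinyl group (-CH=CH2), but the C=C is a double bond; both carbons are CX3, not CX2. No other fragment satisfies the full query, so there is no match.

No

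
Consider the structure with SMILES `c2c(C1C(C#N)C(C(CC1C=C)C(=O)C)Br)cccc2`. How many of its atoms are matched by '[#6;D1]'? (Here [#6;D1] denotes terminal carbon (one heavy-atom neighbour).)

2

The query [#6;D1] means: carbon bonded to exactly one heavy atom.
Check the 20 heavy atoms by environment: 6× C (D3) → no; 3× C (D2) → no; 1× Br (D1) → no; 2× C (D1) → match; 1× N (D1) → no; 1× O (D1) → no; 1× c (aromatic, D3) → no; 5× c (aromatic, D2) → no.
That gives 2 matching atoms.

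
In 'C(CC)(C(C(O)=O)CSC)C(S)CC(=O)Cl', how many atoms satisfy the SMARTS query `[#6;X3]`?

2

The query [#6;X3] means: any carbon (aromatic or not) with three total connections.
Check the 16 heavy atoms by environment: 8× C (X4) → no; 2× S (X2) → no; 2× C (X3) → match; 2× O (X1) → no; 1× O (X2) → no; 1× Cl (X1) → no.
That gives 2 matching atoms.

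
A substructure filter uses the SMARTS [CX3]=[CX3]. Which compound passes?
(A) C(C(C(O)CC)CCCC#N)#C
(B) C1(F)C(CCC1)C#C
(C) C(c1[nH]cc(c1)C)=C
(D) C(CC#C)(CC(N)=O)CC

[CX3]=[CX3] describes a non-aromatic C=C double bond between two sp2 carbons (an alkene).
(A) has an ethynyl group (-C#CH) but the C-C bond is a triple bond, not a double bond.
(B) has an ethynyl group (-C#CH) but the C-C bond is a triple bond, not a double bond.
(C) contains a vinyl group (-CH=CH2), which satisfies every atom and bond constraint.
(D) has an ethynyl group (-C#CH) but the C-C bond is a triple bond, not a double bond.
So the answer is (C).

C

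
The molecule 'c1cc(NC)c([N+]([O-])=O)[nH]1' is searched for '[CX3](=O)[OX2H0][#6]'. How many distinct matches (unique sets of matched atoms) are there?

0

[CX3](=O)[OX2H0][#6] is the SMARTS for an ester: a carbonyl carbon bonded to an oxygen that is itself bonded to carbon (no H on that O).
No fragment in the molecule satisfies every constraint, giving 0 matches.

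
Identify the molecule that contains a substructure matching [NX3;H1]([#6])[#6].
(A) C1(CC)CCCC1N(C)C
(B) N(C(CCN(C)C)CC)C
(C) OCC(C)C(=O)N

B

[NX3;H1]([#6])[#6] describes a trivalent nitrogen with one H, bonded to two carbons (a secondary amine).
(A) has a dimethylamino group (-N(CH3)2) but the nitrogen has H0, not H1.
(B) contains an N-methylamino group (-NHCH3), which satisfies every atom and bond constraint.
(C) has a primary amide (-C(=O)NH2) but the -C(=O)NH2 nitrogen has H2, not H1.
So the answer is (B).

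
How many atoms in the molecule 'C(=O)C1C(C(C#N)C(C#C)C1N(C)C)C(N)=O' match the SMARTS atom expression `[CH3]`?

Check the 17 heavy atoms by environment: 7× C (H1) → no; 2× O (H0) → no; 3× C (H0) → no; 1× N (H2) → no; 2× N (H0) → no; 2× C (H3) → match.
That gives 2 matching atoms.

2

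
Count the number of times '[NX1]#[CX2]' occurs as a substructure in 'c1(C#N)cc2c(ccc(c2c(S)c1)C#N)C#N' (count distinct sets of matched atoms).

[NX1]#[CX2] is the SMARTS for a nitrile: a nitrogen triple-bonded to a two-connected carbon.
The molecule carries 3 separate instances of a nitrile (-C#N) meeting every constraint; each maps to a distinct set of atoms, giving 3 matches.

3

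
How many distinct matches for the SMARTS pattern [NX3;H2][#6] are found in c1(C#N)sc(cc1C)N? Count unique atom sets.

1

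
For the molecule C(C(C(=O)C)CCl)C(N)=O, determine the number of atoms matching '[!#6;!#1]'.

4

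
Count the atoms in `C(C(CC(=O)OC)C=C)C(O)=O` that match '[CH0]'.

2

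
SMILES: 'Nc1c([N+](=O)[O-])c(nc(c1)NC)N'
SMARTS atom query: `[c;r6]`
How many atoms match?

Check the 13 heavy atoms by environment: 1× n (aromatic, in 6-ring) → no; 5× c (aromatic, in 6-ring) → match; 3× N (acyclic) → no; 1× N (charge +1, acyclic) → no; 1× O (charge -1, acyclic) → no; 1× O (acyclic) → no; 1× C (acyclic) → no.
That gives 5 matching atoms.

5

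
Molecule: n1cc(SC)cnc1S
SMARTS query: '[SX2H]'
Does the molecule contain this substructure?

Yes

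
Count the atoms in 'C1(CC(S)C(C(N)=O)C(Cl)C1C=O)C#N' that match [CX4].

6

The query [CX4] means: C with X4: aliphatic carbon with exactly 4 total connections (bonds + H).
Check the 15 heavy atoms by environment: 6× C (X4) → match; 2× C (X3) → no; 2× O (X1) → no; 1× N (X3) → no; 1× S (X2) → no; 1× Cl (X1) → no; 1× C (X2) → no; 1× N (X1) → no.
That gives 6 matching atoms.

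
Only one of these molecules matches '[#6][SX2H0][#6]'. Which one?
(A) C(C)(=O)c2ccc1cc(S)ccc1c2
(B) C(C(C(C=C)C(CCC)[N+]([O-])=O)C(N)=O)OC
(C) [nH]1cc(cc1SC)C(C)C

C

[#6][SX2H0][#6] describes an aliphatic sulfur bridging two carbons with no H on the sulfur (a thioether).
(A) has a thiol (-SH) but the sulfur has H1, not H0 bridging two carbons.
(B) has a methoxy ether (-OCH3) but the bridging atom is O, not S.
(C) contains a methylthio ether (-SCH3), which satisfies every atom and bond constraint.
So the answer is (C).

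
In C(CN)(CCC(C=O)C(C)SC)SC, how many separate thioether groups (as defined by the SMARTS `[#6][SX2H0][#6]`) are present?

[#6][SX2H0][#6] is the SMARTS for a thioether: an aliphatic sulfur bridging two carbons with no H on the sulfur.
The molecule carries 2 separate instances of a methylthio ether (-SCH3) meeting every constraint; each maps to a distinct set of atoms, giving 2 matches.

2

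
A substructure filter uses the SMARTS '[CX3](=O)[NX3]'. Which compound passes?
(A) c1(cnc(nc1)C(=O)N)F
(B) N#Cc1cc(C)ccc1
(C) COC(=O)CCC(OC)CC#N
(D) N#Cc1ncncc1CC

A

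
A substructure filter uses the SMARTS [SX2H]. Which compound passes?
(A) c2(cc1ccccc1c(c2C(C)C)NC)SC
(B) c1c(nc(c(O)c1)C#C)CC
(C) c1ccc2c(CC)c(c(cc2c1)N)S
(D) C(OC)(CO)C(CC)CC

C

[SX2H] describes an aliphatic sulfur with two connections, one being H (a thiol).
(A) has a methylthio ether (-SCH3) but the sulfur has H0 (bonded to two carbons), not H1.
(B) has a hydroxyl group (-OH) but it is an -OH, not an -SH.
(C) contains a thiol (-SH), which satisfies every atom and bond constraint.
(D) has a hydroxyl group (-OH) but it is an -OH, not an -SH.
So the answer is (C).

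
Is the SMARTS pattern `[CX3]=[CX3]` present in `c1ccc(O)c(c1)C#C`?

The pattern [CX3]=[CX3] describes a non-aromatic C=C double bond between two sp2 carbons — an alkene.
The closest candidate here is an ethynyl group (-C#CH), but the C-C bond is a triple bond, not a double bond. No other fragment satisfies the full query, so there is no match.

No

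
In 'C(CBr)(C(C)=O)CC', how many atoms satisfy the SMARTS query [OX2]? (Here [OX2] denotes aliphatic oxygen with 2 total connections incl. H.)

0

The query [OX2] means: aliphatic oxygen with two total connections — ether, hydroxyl, or ester single-bond O.
Check the 8 heavy atoms by environment: 5× C (X4) → no; 1× C (X3) → no; 1× O (X1) → no; 1× Br (X1) → no.
No environment satisfies the query, so 0 matching atoms.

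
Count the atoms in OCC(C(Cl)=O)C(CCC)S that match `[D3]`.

3

The query [D3] means: atom with exactly three heavy-atom neighbours.
Check the 11 heavy atoms by environment: 1× C (D1) → no; 3× C (D2) → no; 3× C (D3) → match; 2× O (D1) → no; 1× Cl (D1) → no; 1× S (D1) → no.
That gives 3 matching atoms.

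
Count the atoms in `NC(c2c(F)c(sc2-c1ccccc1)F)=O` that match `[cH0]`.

Check the 16 heavy atoms by environment: 1× s (aromatic, H0) → no; 5× c (aromatic, H0) → match; 2× F (H0) → no; 5× c (aromatic, H1) → no; 1× C (H0) → no; 1× O (H0) → no; 1× N (H2) → no.
That gives 5 matching atoms.

5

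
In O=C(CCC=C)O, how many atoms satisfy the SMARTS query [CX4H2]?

2

The query [CX4H2] means: sp3 carbon (X4) with exactly two hydrogens.
Check the 7 heavy atoms by environment: 2× C (H2, X4) → match; 1× C (H0, X3) → no; 1× O (H0, X1) → no; 1× O (H1, X2) → no; 1× C (H1, X3) → no; 1× C (H2, X3) → no.
That gives 2 matching atoms.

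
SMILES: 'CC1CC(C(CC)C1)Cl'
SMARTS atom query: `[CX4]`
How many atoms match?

8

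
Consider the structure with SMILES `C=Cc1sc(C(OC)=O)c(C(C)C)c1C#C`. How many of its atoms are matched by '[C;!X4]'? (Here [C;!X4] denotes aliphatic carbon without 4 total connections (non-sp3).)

5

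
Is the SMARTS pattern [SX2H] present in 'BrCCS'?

Yes

The pattern [SX2H] describes an aliphatic sulfur with two connections, one being H — a thiol.
The molecule carries a thiol (-SH), whose atoms satisfy every constraint of the query, so the pattern matches.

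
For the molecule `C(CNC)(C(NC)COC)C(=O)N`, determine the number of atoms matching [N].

3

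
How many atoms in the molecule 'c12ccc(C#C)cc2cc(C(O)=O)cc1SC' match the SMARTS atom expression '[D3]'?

The query [D3] means: atom with exactly three heavy-atom neighbours.
Check the 17 heavy atoms by environment: 5× c (aromatic, D3) → match; 5× c (aromatic, D2) → no; 1× S (D2) → no; 2× C (D1) → no; 1× C (D3) → match; 2× O (D1) → no; 1× C (D2) → no.
Summing the matching environments: 5 + 1 = 6 matching atoms.

6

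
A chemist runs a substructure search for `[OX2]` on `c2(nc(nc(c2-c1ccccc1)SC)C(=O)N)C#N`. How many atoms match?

Check the 19 heavy atoms by environment: 2× n (aromatic, X2) → no; 10× c (aromatic, X3) → no; 1× S (X2) → no; 1× C (X4) → no; 1× C (X2) → no; 1× N (X1) → no; 1× C (X3) → no; 1× O (X1) → no; 1× N (X3) → no.
No environment satisfies the query, so 0 matching atoms.

0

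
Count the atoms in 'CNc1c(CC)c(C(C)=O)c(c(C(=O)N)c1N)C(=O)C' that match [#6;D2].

1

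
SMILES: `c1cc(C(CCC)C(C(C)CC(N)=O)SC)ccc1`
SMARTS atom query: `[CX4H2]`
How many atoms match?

3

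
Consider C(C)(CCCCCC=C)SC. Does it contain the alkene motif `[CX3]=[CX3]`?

Yes

The pattern [CX3]=[CX3] describes a non-aromatic C=C double bond between two sp2 carbons — an alkene.
The molecule carries a vinyl group (-CH=CH2), whose atoms satisfy every constraint of the query, so the pattern matches.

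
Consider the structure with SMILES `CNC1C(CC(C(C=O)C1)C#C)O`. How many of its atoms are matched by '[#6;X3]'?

Check the 13 heavy atoms by environment: 7× C (X4) → no; 1× O (X2) → no; 1× C (X3) → match; 1× O (X1) → no; 2× C (X2) → no; 1× N (X3) → no.
That gives 1 matching atom.

1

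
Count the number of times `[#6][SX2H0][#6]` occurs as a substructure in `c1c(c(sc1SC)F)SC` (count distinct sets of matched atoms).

2

[#6][SX2H0][#6] is the SMARTS for a thioether: an aliphatic sulfur bridging two carbons with no H on the sulfur.
The molecule carries 2 separate instances of a methylthio ether (-SCH3) meeting every constraint; each maps to a distinct set of atoms, giving 2 matches.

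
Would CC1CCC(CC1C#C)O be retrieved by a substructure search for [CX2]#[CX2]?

Yes

The pattern [CX2]#[CX2] describes a carbon-carbon triple bond — an alkyne.
The molecule carries an ethynyl group (-C#CH), whose atoms satisfy every constraint of the query, so the pattern matches.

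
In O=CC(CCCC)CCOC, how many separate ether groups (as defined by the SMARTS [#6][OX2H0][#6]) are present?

1

[#6][OX2H0][#6] is the SMARTS for an ether: an aliphatic oxygen bridging two carbons with no H on the oxygen.
Exactly one fragment in the molecule meets all constraints, giving 1 match.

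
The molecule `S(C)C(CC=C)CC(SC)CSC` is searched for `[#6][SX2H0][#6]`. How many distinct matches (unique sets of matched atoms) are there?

[#6][SX2H0][#6] is the SMARTS for a thioether: an aliphatic sulfur bridging two carbons with no H on the sulfur.
The molecule carries 3 separate instances of a methylthio ether (-SCH3) meeting every constraint; each maps to a distinct set of atoms, giving 3 matches.

3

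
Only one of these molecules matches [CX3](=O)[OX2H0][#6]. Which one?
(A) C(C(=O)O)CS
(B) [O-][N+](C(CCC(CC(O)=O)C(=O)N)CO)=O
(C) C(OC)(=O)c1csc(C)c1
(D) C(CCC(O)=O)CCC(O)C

[CX3](=O)[OX2H0][#6] describes a carbonyl carbon bonded to an oxygen that is itself bonded to carbon (no H on that O) (an ester).
(A) has a carboxylic acid group (-C(=O)OH) but the singly-bonded O carries H (OX2H1, not H0).
(B) has a carboxylic acid group (-C(=O)OH) but the singly-bonded O carries H (OX2H1, not H0).
(C) contains a methyl-ester group (-C(=O)OCH3), which satisfies every atom and bond constraint.
(D) has a carboxylic acid group (-C(=O)OH) but the singly-bonded O carries H (OX2H1, not H0).
So the answer is (C).

C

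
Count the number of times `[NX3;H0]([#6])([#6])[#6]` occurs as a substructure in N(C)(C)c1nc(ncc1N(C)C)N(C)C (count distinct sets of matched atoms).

3

[NX3;H0]([#6])([#6])[#6] is the SMARTS for a tertiary amine: a trivalent nitrogen with no H, bonded to three carbons.
The molecule carries 3 separate instances of a dimethylamino group (-N(CH3)2) meeting every constraint; each maps to a distinct set of atoms, giving 3 matches.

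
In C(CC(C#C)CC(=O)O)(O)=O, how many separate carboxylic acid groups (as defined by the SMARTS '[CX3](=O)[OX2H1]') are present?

2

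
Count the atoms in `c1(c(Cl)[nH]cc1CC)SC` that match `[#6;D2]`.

The query [#6;D2] means: any carbon bonded to exactly two heavy atoms.
Check the 10 heavy atoms by environment: 1× n (aromatic, D2) → no; 3× c (aromatic, D3) → no; 1× c (aromatic, D2) → match; 1× Cl (D1) → no; 1× S (D2) → no; 2× C (D1) → no; 1× C (D2) → match.
Summing the matching environments: 1 + 1 = 2 matching atoms.

2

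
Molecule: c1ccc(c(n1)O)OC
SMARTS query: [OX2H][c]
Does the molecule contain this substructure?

Yes

The pattern [OX2H][c] describes a hydroxyl oxygen attached to an aromatic carbon — a phenol.
The molecule carries a hydroxyl group (-OH), whose atoms satisfy every constraint of the query, so the pattern matches.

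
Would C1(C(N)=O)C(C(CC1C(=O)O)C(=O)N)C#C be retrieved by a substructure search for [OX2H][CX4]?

The pattern [OX2H][CX4] describes a hydroxyl oxygen bound to an sp3 (X4) carbon — an aliphatic alcohol.
The closest candidate here is a carboxylic acid group (-C(=O)OH), but the -OH is on a CX3 carbonyl carbon, not a CX4 carbon. No other fragment satisfies the full query, so there is no match.

No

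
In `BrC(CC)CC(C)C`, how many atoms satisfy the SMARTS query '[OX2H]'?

0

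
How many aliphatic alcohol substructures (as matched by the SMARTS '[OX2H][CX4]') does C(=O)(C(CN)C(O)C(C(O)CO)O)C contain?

4

[OX2H][CX4] is the SMARTS for an aliphatic alcohol: a hydroxyl oxygen bound to an sp3 (X4) carbon.
The molecule carries 4 separate instances of a hydroxyl group (-OH) meeting every constraint; each maps to a distinct set of atoms, giving 4 matches.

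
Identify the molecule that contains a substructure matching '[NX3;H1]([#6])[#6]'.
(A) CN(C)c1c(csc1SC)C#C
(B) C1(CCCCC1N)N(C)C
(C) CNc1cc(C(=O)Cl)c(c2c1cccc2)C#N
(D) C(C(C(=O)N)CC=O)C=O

C

[NX3;H1]([#6])[#6] describes a trivalent nitrogen with one H, bonded to two carbons (a secondary amine).
(A) has a dimethylamino group (-N(CH3)2) but the nitrogen has H0, not H1.
(B) has a primary amino group (-NH2) but the nitrogen has H2 and only one carbon neighbour.
(C) contains an N-methylamino group (-NHCH3), which satisfies every atom and bond constraint.
(D) has a primary amide (-C(=O)NH2) but the -C(=O)NH2 nitrogen has H2, not H1.
So the answer is (C).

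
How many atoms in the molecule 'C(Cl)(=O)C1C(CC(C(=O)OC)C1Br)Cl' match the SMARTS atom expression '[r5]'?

5

The query [r5] means: r5 matches atoms in a five-membered ring.
Check the 14 heavy atoms by environment: 5× C (in 5-ring) → match; 2× Cl (acyclic) → no; 3× C (acyclic) → no; 3× O (acyclic) → no; 1× Br (acyclic) → no.
That gives 5 matching atoms.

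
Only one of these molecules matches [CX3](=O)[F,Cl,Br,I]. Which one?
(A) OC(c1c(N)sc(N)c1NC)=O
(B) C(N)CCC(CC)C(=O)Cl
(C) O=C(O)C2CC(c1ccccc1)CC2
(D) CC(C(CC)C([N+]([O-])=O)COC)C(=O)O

[CX3](=O)[F,Cl,Br,I] describes a carbonyl carbon bonded to a halogen (an acyl halide).
(A) has a carboxylic acid group (-C(=O)OH) but the carbonyl is bonded to -OH, not to a halogen.
(B) contains an acyl chloride (-C(=O)Cl), which satisfies every atom and bond constraint.
(C) has a carboxylic acid group (-C(=O)OH) but the carbonyl is bonded to -OH, not to a halogen.
(D) has a carboxylic acid group (-C(=O)OH) but the carbonyl is bonded to -OH, not to a halogen.
So the answer is (B).

B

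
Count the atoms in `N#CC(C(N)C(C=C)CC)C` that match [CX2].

The query [CX2] means: C with X2: aliphatic carbon with exactly 2 total connections.
Check the 11 heavy atoms by environment: 6× C (X4) → no; 1× N (X3) → no; 2× C (X3) → no; 1× C (X2) → match; 1× N (X1) → no.
That gives 1 matching atom.

1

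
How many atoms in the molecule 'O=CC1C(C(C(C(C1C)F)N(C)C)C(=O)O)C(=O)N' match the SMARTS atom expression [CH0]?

2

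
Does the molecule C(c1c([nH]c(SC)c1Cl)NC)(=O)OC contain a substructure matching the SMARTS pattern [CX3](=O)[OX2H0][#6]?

Yes

The pattern [CX3](=O)[OX2H0][#6] describes a carbonyl carbon bonded to an oxygen that is itself bonded to carbon (no H on that O) — an ester.
The molecule carries a methyl-ester group (-C(=O)OCH3), whose atoms satisfy every constraint of the query, so the pattern matches.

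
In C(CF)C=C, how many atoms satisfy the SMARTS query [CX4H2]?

2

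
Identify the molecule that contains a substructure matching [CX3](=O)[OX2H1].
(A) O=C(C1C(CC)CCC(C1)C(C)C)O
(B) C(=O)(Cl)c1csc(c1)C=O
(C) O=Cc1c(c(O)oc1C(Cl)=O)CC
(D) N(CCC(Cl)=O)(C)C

[CX3](=O)[OX2H1] describes an sp2 carbon double-bonded to O and single-bonded to an -OH oxygen (a carboxylic acid).
(A) contains a carboxylic acid group (-C(=O)OH), which satisfies every atom and bond constraint.
(B) has an acyl chloride (-C(=O)Cl) but the carbonyl is bonded to Cl, not to an -OH oxygen.
(C) has an aldehyde (-CHO) but there is no singly-bonded oxygen on the carbonyl carbon.
(D) has an acyl chloride (-C(=O)Cl) but the carbonyl is bonded to Cl, not to an -OH oxygen.
So the answer is (A).

A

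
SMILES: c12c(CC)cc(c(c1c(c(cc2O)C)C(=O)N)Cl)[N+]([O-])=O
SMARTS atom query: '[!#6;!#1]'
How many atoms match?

7

The query [!#6;!#1] means: not carbon and not hydrogen — any heteroatom.
Check the 21 heavy atoms by environment: 10× c (aromatic) → no; 4× C → no; 3× O → match; 1× N → match; 1× N (charge +1) → match; 1× O (charge -1) → match; 1× Cl → match.
Summing the matching environments: 3 + 1 + 1 + 1 + 1 = 7 matching atoms.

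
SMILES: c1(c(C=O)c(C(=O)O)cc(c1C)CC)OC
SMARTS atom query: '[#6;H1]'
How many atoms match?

The query [#6;H1] means: any carbon bearing exactly one hydrogen.
Check the 16 heavy atoms by environment: 5× c (aromatic, H0) → no; 1× c (aromatic, H1) → match; 1× C (H0) → no; 3× O (H0) → no; 1× O (H1) → no; 3× C (H3) → no; 1× C (H2) → no; 1× C (H1) → match.
Summing the matching environments: 1 + 1 = 2 matching atoms.

2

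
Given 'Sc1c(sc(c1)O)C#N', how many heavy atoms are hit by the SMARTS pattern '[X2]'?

The query [X2] means: any atom with exactly two total connections (bonds + H).
Check the 9 heavy atoms by environment: 1× s (aromatic, X2) → match; 4× c (aromatic, X3) → no; 1× C (X2) → match; 1× N (X1) → no; 1× O (X2) → match; 1× S (X2) → match.
Summing the matching environments: 1 + 1 + 1 + 1 = 4 matching atoms.

4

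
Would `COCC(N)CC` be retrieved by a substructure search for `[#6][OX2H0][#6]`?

Yes

The pattern [#6][OX2H0][#6] describes an aliphatic oxygen bridging two carbons with no H on the oxygen — an ether.
The molecule carries a methoxy ether (-OCH3), whose atoms satisfy every constraint of the query, so the pattern matches.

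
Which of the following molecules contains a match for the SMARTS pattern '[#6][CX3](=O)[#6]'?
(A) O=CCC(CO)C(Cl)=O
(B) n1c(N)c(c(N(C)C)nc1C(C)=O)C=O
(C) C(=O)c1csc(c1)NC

B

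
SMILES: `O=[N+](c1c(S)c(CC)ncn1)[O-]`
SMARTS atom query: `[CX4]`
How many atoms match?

2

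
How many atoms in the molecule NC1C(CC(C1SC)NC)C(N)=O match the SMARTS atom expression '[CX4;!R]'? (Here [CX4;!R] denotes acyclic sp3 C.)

2

The query [CX4;!R] means: aliphatic carbon with four total connections, not in a ring.
Check the 13 heavy atoms by environment: 5× C (X4, in 5-ring) → no; 1× C (X3, acyclic) → no; 1× O (X1, acyclic) → no; 3× N (X3, acyclic) → no; 2× C (X4, acyclic) → match; 1× S (X2, acyclic) → no.
That gives 2 matching atoms.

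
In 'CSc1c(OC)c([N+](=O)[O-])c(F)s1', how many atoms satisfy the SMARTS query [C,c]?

6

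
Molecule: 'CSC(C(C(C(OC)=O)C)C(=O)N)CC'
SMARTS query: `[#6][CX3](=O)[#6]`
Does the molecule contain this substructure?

The pattern [#6][CX3](=O)[#6] describes a carbonyl carbon (no H) flanked by two carbons — a ketone.
The closest candidate here is a primary amide (-C(=O)NH2), but one neighbour of the carbonyl carbon is N, not C. No other fragment satisfies the full query, so there is no match.

No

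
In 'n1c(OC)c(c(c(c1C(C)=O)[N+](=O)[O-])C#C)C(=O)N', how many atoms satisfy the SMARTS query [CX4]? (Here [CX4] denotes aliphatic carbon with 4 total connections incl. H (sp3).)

2

Check the 19 heavy atoms by environment: 1× n (aromatic, X2) → no; 5× c (aromatic, X3) → no; 2× C (X3) → no; 3× O (X1) → no; 2× C (X4) → match; 2× C (X2) → no; 1× O (X2) → no; 1× N (X3) → no; 1× N (charge +1, X3) → no; 1× O (charge -1, X1) → no.
That gives 2 matching atoms.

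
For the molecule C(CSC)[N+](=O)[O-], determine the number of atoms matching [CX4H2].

2

The query [CX4H2] means: sp3 carbon (X4) with exactly two hydrogens.
Check the 7 heavy atoms by environment: 2× C (H2, X4) → match; 1× N (charge +1, H0, X3) → no; 1× O (charge -1, H0, X1) → no; 1× O (H0, X1) → no; 1× S (H0, X2) → no; 1× C (H3, X4) → no.
That gives 2 matching atoms.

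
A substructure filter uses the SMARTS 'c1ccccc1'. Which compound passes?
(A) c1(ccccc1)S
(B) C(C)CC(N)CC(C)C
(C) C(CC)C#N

A

c1ccccc1 describes six aromatic carbons in a ring (a benzene ring).
(A) contains the required atom environment, so the pattern matches.
(B) has a methyl group (-CH3) but no six-membered all-carbon aromatic ring is present.
(C) has a methyl group (-CH3) but no six-membered all-carbon aromatic ring is present.
So the answer is (A).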